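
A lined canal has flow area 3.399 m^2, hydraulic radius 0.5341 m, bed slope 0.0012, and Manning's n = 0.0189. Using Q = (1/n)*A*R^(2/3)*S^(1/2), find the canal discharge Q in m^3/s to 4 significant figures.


Q = (1/0.0189) * 3.399 * 0.5341^(2/3) * 0.0012^(1/2) = 4.101 m^3/s
Therefore the canal discharge Q = 4.101 m^3/s.


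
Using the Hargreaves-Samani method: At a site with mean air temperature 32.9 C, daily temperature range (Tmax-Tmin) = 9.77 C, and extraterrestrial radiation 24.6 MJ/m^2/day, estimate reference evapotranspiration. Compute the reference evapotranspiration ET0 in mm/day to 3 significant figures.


Approach: apply the Hargreaves-Samani method, ET0 = 0.0023*(Tmean+17.8)*sqrt(Tmax-Tmin)*0.408*Ra.
ET0 = 0.0023*(32.9+17.8)*sqrt(9.77)*0.408*24.6 = 3.66 mm/day
Therefore the reference evapotranspiration ET0 = 3.66 mm/day.


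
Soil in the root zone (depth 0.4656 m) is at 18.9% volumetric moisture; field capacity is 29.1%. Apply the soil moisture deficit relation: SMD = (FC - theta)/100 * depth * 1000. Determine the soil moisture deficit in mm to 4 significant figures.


SMD = (29.1 - 18.9)/100 * 0.4656 * 1000 = 47.49 mm
Therefore the soil moisture deficit = 47.49 mm.


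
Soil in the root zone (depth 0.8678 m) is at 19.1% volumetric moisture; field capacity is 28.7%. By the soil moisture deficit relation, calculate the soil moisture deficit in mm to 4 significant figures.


Approach: apply the soil moisture deficit relation, SMD = (FC - theta)/100 * depth * 1000.
SMD = (28.7 - 19.1)/100 * 0.8678 * 1000 = 83.31 mm
Therefore the soil moisture deficit = 83.31 mm.


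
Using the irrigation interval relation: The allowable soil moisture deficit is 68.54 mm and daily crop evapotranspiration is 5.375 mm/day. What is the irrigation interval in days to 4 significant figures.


Approach: apply the irrigation interval relation, interval = SMD / ETc.
interval = 68.54 / 5.375 = 12.75 days
Therefore the irrigation interval = 12.75 days.


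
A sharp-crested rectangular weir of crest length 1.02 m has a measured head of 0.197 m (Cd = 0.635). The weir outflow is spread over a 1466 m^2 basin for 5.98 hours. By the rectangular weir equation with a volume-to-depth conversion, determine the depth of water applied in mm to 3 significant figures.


Approach: apply the rectangular weir equation with a volume-to-depth conversion, Q = (2/3)*Cd*L*sqrt(2g)*H^1.5; d = Q*t/A * 1000.
Step 1 — weir discharge:
  Q = (2/3)*0.635*1.02*sqrt(2*9.81)*0.197^1.5 = 0.16724 m^3/s
Step 2 — volume: V = 0.16724 * 5.98*3600 = 3600.3 m^3
Step 3 — depth: d = V/A * 1000 = 3600.3/1466 * 1000 = 2460 mm
Therefore the depth of water applied = 2460 mm.


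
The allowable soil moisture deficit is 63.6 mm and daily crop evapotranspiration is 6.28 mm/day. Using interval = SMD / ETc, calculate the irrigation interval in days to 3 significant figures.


interval = 63.6 / 6.28 = 10.1 days
Therefore the irrigation interval = 10.1 days.


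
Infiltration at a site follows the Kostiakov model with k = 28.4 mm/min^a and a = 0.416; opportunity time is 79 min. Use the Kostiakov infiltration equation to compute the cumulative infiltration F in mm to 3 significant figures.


Approach: apply the Kostiakov infiltration equation, F = k*t^a.
F = 28.4 * 79^0.416 = 175 mm
Therefore the cumulative infiltration F = 175 mm.


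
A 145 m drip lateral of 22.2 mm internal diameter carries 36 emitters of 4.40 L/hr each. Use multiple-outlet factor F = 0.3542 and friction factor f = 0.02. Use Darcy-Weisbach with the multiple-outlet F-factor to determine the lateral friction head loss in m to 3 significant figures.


Approach: apply Darcy-Weisbach with the multiple-outlet F-factor, Q = n*q/(3600*1000) m^3/s; v = Q/A; hf = F*f*(L/D)*(v^2/(2g)).
Q = 36*4.40/(3600*1000) = 4.4000e-05 m^3/s
A = pi*(22.2e-3/2)^2 = 3.8708e-04 m^2, so v = Q/A = 0.11367 m/s
hf = 0.3542*0.02*(145/0.0222)*(0.11367^2/(2*9.81)) = 0.0305 m
Therefore the lateral friction head loss = 0.0305 m.


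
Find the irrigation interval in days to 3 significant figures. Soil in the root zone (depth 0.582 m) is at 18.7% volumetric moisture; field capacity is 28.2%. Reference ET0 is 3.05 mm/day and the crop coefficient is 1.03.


Approach: apply soil-water budget scheduling, SMD = (FC-theta)/100*depth*1000; ETc = ET0*Kc; interval = SMD/ETc.
Step 1 — soil moisture deficit:
  SMD = (28.2 - 18.7)/100 * 0.582 * 1000 = 55.290 mm
Step 2 — daily crop ET (ETc = ET0*Kc):
  ETc = 3.05 * 1.03 = 3.1415 mm/day
Step 3 — irrigation interval (SMD/ETc):
  interval = 55.290 / 3.1415 = 17.6 days
Therefore the irrigation interval = 17.6 days.


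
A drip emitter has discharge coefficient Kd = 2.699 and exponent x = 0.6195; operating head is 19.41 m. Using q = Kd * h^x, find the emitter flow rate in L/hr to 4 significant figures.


q = 2.699 * 19.41^0.6195 = 16.95 L/hr
Therefore the emitter flow rate = 16.95 L/hr.


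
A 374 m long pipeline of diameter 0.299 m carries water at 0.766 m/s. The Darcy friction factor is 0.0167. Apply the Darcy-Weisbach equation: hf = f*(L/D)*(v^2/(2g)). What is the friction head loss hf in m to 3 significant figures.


hf = 0.0167 * (374/0.299) * (0.766^2 / (2*9.81))
hf = 0.625 m
Therefore the friction head loss hf = 0.625 m.


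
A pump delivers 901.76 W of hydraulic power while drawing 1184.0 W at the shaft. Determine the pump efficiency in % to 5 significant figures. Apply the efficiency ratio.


Approach: apply the efficiency ratio, eta = (P_out/P_in)*100.
eta = (901.76 / 1184.0) * 100 = 76.162 %
Therefore the pump efficiency = 76.162 %.


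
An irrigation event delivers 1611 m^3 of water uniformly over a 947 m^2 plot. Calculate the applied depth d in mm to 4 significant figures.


Approach: apply depth from volume over area, d = (V/A)*1000.
d = (1611 / 947) * 1000 = 1701 mm
Therefore the applied depth d = 1701 mm.


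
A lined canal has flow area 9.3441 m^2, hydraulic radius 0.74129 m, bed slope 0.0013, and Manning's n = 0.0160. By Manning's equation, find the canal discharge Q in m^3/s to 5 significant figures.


Approach: apply Manning's equation, Q = (1/n)*A*R^(2/3)*S^(1/2).
Q = (1/0.0160) * 9.3441 * 0.74129^(2/3) * 0.0013^(1/2) = 17.247 m^3/s
Therefore the canal discharge Q = 17.247 m^3/s.


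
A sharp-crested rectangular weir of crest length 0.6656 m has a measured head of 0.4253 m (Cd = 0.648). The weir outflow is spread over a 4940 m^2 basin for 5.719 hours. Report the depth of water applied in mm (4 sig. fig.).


Approach: apply the rectangular weir equation with a volume-to-depth conversion, Q = (2/3)*Cd*L*sqrt(2g)*H^1.5; d = Q*t/A * 1000.
Step 1 — weir discharge:
  Q = (2/3)*0.648*0.6656*sqrt(2*9.81)*0.4253^1.5 = 0.353256 m^3/s
Step 2 — volume: V = 0.353256 * 5.719*3600 = 7272.98 m^3
Step 3 — depth: d = V/A * 1000 = 7272.98/4940 * 1000 = 1472 mm
Therefore the depth of water applied = 1472 mm.


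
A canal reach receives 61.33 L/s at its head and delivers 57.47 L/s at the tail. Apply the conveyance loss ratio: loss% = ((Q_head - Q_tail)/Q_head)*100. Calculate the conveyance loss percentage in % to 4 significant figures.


loss = ((61.33 - 57.47)/61.33)*100 = 6.294 %
Therefore the conveyance loss percentage = 6.294 %.


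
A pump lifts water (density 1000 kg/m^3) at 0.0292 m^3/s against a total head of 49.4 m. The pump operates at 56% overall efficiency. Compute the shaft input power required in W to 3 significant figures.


Approach: apply hydraulic power then efficiency conversion, P = rho*g*Q*H; P_in = P/eta.
Step 1 — hydraulic power (P = rho*g*Q*H):
  P = 1000 * 9.81 * 0.0292 * 49.4 = 14151 W
Step 2 — input power: P_in = P/eta = 14151 / 0.56 = 25300 W
Therefore the shaft input power required = 25300 W.


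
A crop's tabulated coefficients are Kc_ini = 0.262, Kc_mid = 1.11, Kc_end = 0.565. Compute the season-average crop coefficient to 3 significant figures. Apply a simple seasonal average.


Approach: apply a simple seasonal average, Kc_avg = (Kc_ini + Kc_mid + Kc_end)/3.
Kc_avg = (0.262 + 1.11 + 0.565)/3 = 0.646
Therefore the season-average crop coefficient = 0.646.


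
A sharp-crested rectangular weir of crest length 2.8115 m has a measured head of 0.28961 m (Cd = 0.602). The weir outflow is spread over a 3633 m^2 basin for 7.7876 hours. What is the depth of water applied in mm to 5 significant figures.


Approach: apply the rectangular weir equation with a volume-to-depth conversion, Q = (2/3)*Cd*L*sqrt(2g)*H^1.5; d = Q*t/A * 1000.
Step 1 — weir discharge:
  Q = (2/3)*0.602*2.8115*sqrt(2*9.81)*0.28961^1.5 = 0.7789564 m^3/s
Step 2 — volume: V = 0.7789564 * 7.7876*3600 = 21838.32 m^3
Step 3 — depth: d = V/A * 1000 = 21838.32/3633 * 1000 = 6011.1 mm
Therefore the depth of water applied = 6011.1 mm.


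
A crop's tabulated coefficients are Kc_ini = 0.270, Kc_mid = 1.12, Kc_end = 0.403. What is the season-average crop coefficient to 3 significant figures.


Approach: apply a simple seasonal average, Kc_avg = (Kc_ini + Kc_mid + Kc_end)/3.
Kc_avg = (0.270 + 1.12 + 0.403)/3 = 0.598
Therefore the season-average crop coefficient = 0.598.


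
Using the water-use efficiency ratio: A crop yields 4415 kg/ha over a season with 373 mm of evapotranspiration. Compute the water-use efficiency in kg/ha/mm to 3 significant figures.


Approach: apply the water-use efficiency ratio, WUE = yield/ET.
WUE = 4415 / 373 = 11.8 kg/ha/mm
Therefore the water-use efficiency = 11.8 kg/ha/mm.


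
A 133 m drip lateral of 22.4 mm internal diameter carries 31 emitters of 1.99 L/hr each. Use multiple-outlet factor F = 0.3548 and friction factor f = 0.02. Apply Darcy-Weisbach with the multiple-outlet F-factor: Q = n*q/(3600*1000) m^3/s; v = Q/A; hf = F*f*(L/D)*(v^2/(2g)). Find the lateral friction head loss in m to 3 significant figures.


Q = 31*1.99/(3600*1000) = 1.7136e-05 m^3/s
A = pi*(22.4e-3/2)^2 = 3.9408e-04 m^2, so v = Q/A = 0.043484 m/s
hf = 0.3548*0.02*(133/0.0224)*(0.043484^2/(2*9.81)) = 0.00406 m
Therefore the lateral friction head loss = 0.00406 m.


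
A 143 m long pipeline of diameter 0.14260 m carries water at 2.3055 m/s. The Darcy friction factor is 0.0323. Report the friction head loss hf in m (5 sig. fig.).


Approach: apply the Darcy-Weisbach equation, hf = f*(L/D)*(v^2/(2g)).
hf = 0.0323 * (143/0.14260) * (2.3055^2 / (2*9.81))
hf = 8.7751 m
Therefore the friction head loss hf = 8.7751 m.


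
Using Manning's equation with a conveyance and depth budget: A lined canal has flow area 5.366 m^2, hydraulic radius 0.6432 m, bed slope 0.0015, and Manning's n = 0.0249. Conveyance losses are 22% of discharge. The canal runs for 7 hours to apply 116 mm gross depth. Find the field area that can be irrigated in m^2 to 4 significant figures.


Approach: apply Manning's equation with a conveyance and depth budget, Q = (1/n)*A*R^(2/3)*S^(1/2); Q_field = Q*(1-loss); Area = Q_field*t/(d/1000).
Step 1 — canal discharge (Manning's equation):
  Q = (1/0.0249) * 5.366 * 0.6432^(2/3) * 0.0015^(1/2) = 6.21910 m^3/s
Step 2 — delivered flow: Q_field = 6.21910*(1 - 22/100) = 4.85090 m^3/s
Step 3 — volume delivered: V = 4.85090 * 7*3600 = 122243 m^3
Step 4 — area served: A = V / (depth/1000) = 122243 / 0.116 = 1054000 m^2
Therefore the field area that can be irrigated = 1054000 m^2.


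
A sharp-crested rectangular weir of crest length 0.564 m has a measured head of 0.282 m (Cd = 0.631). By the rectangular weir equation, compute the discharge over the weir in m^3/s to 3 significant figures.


Approach: apply the rectangular weir equation, Q = (2/3)*Cd*L*sqrt(2g)*H^1.5.
Q = (2/3)*0.631*0.564*sqrt(2*9.81)*0.282^1.5 = 0.157 m^3/s
Therefore the discharge over the weir = 0.157 m^3/s.


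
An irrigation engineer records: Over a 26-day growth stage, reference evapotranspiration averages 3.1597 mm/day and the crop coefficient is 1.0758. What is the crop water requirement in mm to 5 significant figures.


Approach: apply the crop water requirement relation, CWR = ET0 * Kc * days.
CWR = 3.1597 * 1.0758 * 26 = 88.379 mm
Therefore the crop water requirement = 88.379 mm.


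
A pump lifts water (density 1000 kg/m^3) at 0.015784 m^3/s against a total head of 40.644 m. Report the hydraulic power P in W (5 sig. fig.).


Approach: apply the hydraulic power relation, P = rho*g*Q*H.
P = 1000 * 9.81 * 0.015784 * 40.644 = 6293.4 W
Therefore the hydraulic power P = 6293.4 W.


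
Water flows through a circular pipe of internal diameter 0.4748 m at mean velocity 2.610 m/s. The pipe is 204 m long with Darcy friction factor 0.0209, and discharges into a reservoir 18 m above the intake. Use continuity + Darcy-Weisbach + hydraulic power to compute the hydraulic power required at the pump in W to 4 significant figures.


Approach: apply continuity + Darcy-Weisbach + hydraulic power, Q = A*v; hf = f*(L/D)*(v^2/(2g)); H = static + hf; P = rho*g*Q*H.
Step 1 — flow rate (continuity, Q = A*v):
  A = pi*(0.4748/2)^2 = 0.177056 m^2
  Q = 0.177056 * 2.610 = 0.462117 m^3/s
Step 2 — friction head loss (Darcy-Weisbach):
  hf = 0.0209 * (204/0.4748) * (2.610^2 / (2*9.81))
  hf = 3.11780 m
Step 3 — total head: H = 18 + 3.11780 = 21.1178 m
Step 4 — hydraulic power (P = rho*g*Q*H):
  P = 1000 * 9.81 * 0.462117 * 21.1178 = 95730 W
Therefore the hydraulic power required at the pump = 95730 W.


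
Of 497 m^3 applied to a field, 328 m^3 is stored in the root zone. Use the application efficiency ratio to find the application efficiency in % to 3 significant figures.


Approach: apply the application efficiency ratio, Ea = (stored/applied)*100.
Ea = (328/497)*100 = 66.0 %
Therefore the application efficiency = 66.0 %.


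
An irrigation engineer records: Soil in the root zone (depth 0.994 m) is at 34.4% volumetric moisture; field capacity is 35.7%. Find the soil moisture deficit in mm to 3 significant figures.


Approach: apply the soil moisture deficit relation, SMD = (FC - theta)/100 * depth * 1000.
SMD = (35.7 - 34.4)/100 * 0.994 * 1000 = 12.9 mm
Therefore the soil moisture deficit = 12.9 mm.


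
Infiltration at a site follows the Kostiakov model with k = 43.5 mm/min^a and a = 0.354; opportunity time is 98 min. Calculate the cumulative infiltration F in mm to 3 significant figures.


Approach: apply the Kostiakov infiltration equation, F = k*t^a.
F = 43.5 * 98^0.354 = 220 mm
Therefore the cumulative infiltration F = 220 mm.


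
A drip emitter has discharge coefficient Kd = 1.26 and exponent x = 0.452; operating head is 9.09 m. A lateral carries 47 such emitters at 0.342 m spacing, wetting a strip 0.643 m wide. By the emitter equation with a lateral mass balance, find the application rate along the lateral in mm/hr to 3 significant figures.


Approach: apply the emitter equation with a lateral mass balance, q = Kd*h^x; Q = n*q; rate = Q/(n*spacing*width).
Step 1 — single emitter flow (q = Kd*h^x):
  q = 1.26 * 9.09^0.452 = 3.4170 L/hr
Step 2 — total lateral flow: Q = 47 * 3.4170 = 160.60 L/hr
Step 3 — wetted area: A = 47 * 0.342 * 0.643 = 10.336 m^2
Step 4 — application rate: Q/A = 160.60/10.336 = 15.5 mm/hr
Therefore the application rate along the lateral = 15.5 mm/hr.


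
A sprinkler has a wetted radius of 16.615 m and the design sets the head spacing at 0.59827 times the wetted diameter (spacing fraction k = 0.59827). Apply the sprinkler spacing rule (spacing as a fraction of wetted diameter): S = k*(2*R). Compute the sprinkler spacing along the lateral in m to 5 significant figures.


S = 0.59827 * (2 * 16.615) = 19.881 m
Therefore the sprinkler spacing along the lateral = 19.881 m.


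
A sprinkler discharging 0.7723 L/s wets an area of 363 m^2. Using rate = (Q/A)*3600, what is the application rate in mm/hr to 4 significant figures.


rate = (0.7723 / 363) * 3600 = 7.659 mm/hr
Therefore the application rate = 7.659 mm/hr.


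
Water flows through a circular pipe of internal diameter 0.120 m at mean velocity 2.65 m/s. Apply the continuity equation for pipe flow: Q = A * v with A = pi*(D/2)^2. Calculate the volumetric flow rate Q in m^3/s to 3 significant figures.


A = pi*(0.120/2)^2 = 0.011310 m^2
Q = 0.011310 * 2.65 = 0.0300 m^3/s
Therefore the volumetric flow rate Q = 0.0300 m^3/s.


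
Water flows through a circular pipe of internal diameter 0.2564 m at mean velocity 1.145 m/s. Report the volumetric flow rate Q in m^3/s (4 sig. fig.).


Approach: apply the continuity equation for pipe flow, Q = A * v with A = pi*(D/2)^2.
A = pi*(0.2564/2)^2 = 0.0516328 m^2
Q = 0.0516328 * 1.145 = 0.05912 m^3/s
Therefore the volumetric flow rate Q = 0.05912 m^3/s.


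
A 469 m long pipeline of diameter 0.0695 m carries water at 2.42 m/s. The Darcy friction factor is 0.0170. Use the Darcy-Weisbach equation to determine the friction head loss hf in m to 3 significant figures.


Approach: apply the Darcy-Weisbach equation, hf = f*(L/D)*(v^2/(2g)).
hf = 0.0170 * (469/0.0695) * (2.42^2 / (2*9.81))
hf = 34.2 m
Therefore the friction head loss hf = 34.2 m.


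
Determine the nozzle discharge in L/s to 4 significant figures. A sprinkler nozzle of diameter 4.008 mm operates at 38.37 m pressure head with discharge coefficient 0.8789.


Approach: apply the orifice equation, Q = Cd*A*sqrt(2*g*h), A = pi*(d/2)^2.
A = pi*(4.008e-3/2)^2 = 1.26167e-05 m^2
Q = 0.8789 * 1.26167e-05 * sqrt(2*9.81*38.37) * 1000 = 0.3042 L/s
Therefore the nozzle discharge = 0.3042 L/s.


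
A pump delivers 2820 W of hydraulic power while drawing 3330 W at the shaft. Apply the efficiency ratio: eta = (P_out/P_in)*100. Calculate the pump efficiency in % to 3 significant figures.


eta = (2820 / 3330) * 100 = 84.7 %
Therefore the pump efficiency = 84.7 %.


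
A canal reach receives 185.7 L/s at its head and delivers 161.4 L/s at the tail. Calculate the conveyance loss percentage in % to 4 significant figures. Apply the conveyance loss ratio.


Approach: apply the conveyance loss ratio, loss% = ((Q_head - Q_tail)/Q_head)*100.
loss = ((185.7 - 161.4)/185.7)*100 = 13.09 %
Therefore the conveyance loss percentage = 13.09 %.


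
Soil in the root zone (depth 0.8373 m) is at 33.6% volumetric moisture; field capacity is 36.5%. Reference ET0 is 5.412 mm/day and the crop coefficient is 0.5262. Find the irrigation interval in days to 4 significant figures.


Approach: apply soil-water budget scheduling, SMD = (FC-theta)/100*depth*1000; ETc = ET0*Kc; interval = SMD/ETc.
Step 1 — soil moisture deficit:
  SMD = (36.5 - 33.6)/100 * 0.8373 * 1000 = 24.2817 mm
Step 2 — daily crop ET (ETc = ET0*Kc):
  ETc = 5.412 * 0.5262 = 2.84779 mm/day
Step 3 — irrigation interval (SMD/ETc):
  interval = 24.2817 / 2.84779 = 8.526 days
Therefore the irrigation interval = 8.526 days.


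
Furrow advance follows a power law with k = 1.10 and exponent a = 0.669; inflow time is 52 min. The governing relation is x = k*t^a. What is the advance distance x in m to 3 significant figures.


x = 1.10 * 52^0.669 = 15.5 m
Therefore the advance distance x = 15.5 m.


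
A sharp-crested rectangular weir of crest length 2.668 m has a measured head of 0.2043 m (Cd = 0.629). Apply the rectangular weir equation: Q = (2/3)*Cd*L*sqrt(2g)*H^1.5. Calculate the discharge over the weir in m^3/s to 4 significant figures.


Q = (2/3)*0.629*2.668*sqrt(2*9.81)*0.2043^1.5 = 0.4576 m^3/s
Therefore the discharge over the weir = 0.4576 m^3/s.


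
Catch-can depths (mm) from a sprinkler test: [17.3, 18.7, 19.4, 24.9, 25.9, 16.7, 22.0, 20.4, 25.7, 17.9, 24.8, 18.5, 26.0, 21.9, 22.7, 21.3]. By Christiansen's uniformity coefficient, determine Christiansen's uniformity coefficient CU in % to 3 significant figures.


Approach: apply Christiansen's uniformity coefficient, CU = (1 - mean_abs_deviation/mean)*100.
mean = 21.506 mm
mean |d_i - mean| = 2.7313 mm
CU = (1 - 2.7313/21.506)*100 = 87.3 %
Therefore Christiansen's uniformity coefficient CU = 87.3 %.


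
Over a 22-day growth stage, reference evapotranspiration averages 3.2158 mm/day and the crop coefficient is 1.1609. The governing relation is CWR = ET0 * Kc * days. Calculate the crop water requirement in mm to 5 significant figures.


CWR = 3.2158 * 1.1609 * 22 = 82.131 mm
Therefore the crop water requirement = 82.131 mm.


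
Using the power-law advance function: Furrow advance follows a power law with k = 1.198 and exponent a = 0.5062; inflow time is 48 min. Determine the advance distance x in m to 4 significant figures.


Approach: apply the power-law advance function, x = k*t^a.
x = 1.198 * 48^0.5062 = 8.502 m
Therefore the advance distance x = 8.502 m.


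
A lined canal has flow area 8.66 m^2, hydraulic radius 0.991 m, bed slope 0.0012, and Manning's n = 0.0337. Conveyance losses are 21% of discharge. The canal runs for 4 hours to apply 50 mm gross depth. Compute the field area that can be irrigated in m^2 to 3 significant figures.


Approach: apply Manning's equation with a conveyance and depth budget, Q = (1/n)*A*R^(2/3)*S^(1/2); Q_field = Q*(1-loss); Area = Q_field*t/(d/1000).
Step 1 — canal discharge (Manning's equation):
  Q = (1/0.0337) * 8.66 * 0.991^(2/3) * 0.0012^(1/2) = 8.8483 m^3/s
Step 2 — delivered flow: Q_field = 8.8483*(1 - 21/100) = 6.9902 m^3/s
Step 3 — volume delivered: V = 6.9902 * 4*3600 = 100660 m^3
Step 4 — area served: A = V / (depth/1000) = 100660 / 0.05 = 2010000 m^2
Therefore the field area that can be irrigated = 2010000 m^2.


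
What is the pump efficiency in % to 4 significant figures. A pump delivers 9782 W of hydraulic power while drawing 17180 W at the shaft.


Approach: apply the efficiency ratio, eta = (P_out/P_in)*100.
eta = (9782 / 17180) * 100 = 56.94 %
Therefore the pump efficiency = 56.94 %.


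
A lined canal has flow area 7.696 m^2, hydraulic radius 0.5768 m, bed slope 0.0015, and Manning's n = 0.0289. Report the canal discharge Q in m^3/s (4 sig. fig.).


Approach: apply Manning's equation, Q = (1/n)*A*R^(2/3)*S^(1/2).
Q = (1/0.0289) * 7.696 * 0.5768^(2/3) * 0.0015^(1/2) = 7.147 m^3/s
Therefore the canal discharge Q = 7.147 m^3/s.


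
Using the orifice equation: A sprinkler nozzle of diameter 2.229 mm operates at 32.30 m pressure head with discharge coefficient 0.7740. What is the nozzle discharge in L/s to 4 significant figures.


Approach: apply the orifice equation, Q = Cd*A*sqrt(2*g*h), A = pi*(d/2)^2.
A = pi*(2.229e-3/2)^2 = 3.90220e-06 m^2
Q = 0.7740 * 3.90220e-06 * sqrt(2*9.81*32.30) * 1000 = 0.07603 L/s
Therefore the nozzle discharge = 0.07603 L/s.


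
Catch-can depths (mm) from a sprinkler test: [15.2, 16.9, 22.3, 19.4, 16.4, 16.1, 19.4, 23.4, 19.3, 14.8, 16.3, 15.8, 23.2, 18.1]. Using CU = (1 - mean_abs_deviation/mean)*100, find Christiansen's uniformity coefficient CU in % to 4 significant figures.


mean = 18.3286 mm
mean |d_i - mean| = 2.43265 mm
CU = (1 - 2.43265/18.3286)*100 = 86.73 %
Therefore Christiansen's uniformity coefficient CU = 86.73 %.


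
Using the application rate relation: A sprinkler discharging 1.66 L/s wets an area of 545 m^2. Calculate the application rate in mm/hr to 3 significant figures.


Approach: apply the application rate relation, rate = (Q/A)*3600.
rate = (1.66 / 545) * 3600 = 11.0 mm/hr
Therefore the application rate = 11.0 mm/hr.


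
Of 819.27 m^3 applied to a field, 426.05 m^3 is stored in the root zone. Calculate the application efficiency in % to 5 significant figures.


Approach: apply the application efficiency ratio, Ea = (stored/applied)*100.
Ea = (426.05/819.27)*100 = 52.004 %
Therefore the application efficiency = 52.004 %.


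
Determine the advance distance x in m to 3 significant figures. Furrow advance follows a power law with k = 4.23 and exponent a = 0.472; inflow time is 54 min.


Approach: apply the power-law advance function, x = k*t^a.
x = 4.23 * 54^0.472 = 27.8 m
Therefore the advance distance x = 27.8 m.


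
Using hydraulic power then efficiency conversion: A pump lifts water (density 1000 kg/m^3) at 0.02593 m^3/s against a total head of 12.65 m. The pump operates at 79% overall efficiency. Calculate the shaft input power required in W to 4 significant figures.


Approach: apply hydraulic power then efficiency conversion, P = rho*g*Q*H; P_in = P/eta.
Step 1 — hydraulic power (P = rho*g*Q*H):
  P = 1000 * 9.81 * 0.02593 * 12.65 = 3217.82 W
Step 2 — input power: P_in = P/eta = 3217.82 / 0.79 = 4073 W
Therefore the shaft input power required = 4073 W.


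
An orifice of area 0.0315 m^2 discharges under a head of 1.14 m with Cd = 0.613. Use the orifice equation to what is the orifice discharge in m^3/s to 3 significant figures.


Approach: apply the orifice equation, Q = Cd*A*sqrt(2*g*h).
Q = 0.613 * 0.0315 * sqrt(2*9.81*1.14) = 0.0913 m^3/s
Therefore the orifice discharge = 0.0913 m^3/s.


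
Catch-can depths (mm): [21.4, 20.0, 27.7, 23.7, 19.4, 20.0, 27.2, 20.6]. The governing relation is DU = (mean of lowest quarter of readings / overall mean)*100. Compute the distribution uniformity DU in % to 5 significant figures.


sorted lowest 2 of 8: [19.4, 20.0] -> mean = 19.70000 mm
overall mean = 22.50000 mm
DU = (19.70000/22.50000)*100 = 87.556 %
Therefore the distribution uniformity DU = 87.556 %.


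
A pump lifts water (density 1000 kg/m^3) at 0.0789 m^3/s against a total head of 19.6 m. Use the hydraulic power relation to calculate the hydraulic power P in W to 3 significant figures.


Approach: apply the hydraulic power relation, P = rho*g*Q*H.
P = 1000 * 9.81 * 0.0789 * 19.6 = 15200 W
Therefore the hydraulic power P = 15200 W.


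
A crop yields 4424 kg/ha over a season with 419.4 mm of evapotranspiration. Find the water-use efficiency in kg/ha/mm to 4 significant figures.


Approach: apply the water-use efficiency ratio, WUE = yield/ET.
WUE = 4424 / 419.4 = 10.55 kg/ha/mm
Therefore the water-use efficiency = 10.55 kg/ha/mm.


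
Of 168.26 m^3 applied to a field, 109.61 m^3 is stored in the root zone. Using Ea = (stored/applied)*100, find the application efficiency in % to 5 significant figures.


Ea = (109.61/168.26)*100 = 65.143 %
Therefore the application efficiency = 65.143 %.


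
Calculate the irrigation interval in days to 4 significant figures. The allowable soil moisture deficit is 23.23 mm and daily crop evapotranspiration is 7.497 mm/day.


Approach: apply the irrigation interval relation, interval = SMD / ETc.
interval = 23.23 / 7.497 = 3.099 days
Therefore the irrigation interval = 3.099 days.


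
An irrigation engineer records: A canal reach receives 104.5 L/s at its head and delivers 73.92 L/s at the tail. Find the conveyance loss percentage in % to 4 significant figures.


Approach: apply the conveyance loss ratio, loss% = ((Q_head - Q_tail)/Q_head)*100.
loss = ((104.5 - 73.92)/104.5)*100 = 29.26 %
Therefore the conveyance loss percentage = 29.26 %.


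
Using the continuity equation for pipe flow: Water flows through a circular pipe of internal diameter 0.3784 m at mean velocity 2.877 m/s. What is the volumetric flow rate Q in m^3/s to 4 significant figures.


Approach: apply the continuity equation for pipe flow, Q = A * v with A = pi*(D/2)^2.
A = pi*(0.3784/2)^2 = 0.112458 m^2
Q = 0.112458 * 2.877 = 0.3235 m^3/s
Therefore the volumetric flow rate Q = 0.3235 m^3/s.


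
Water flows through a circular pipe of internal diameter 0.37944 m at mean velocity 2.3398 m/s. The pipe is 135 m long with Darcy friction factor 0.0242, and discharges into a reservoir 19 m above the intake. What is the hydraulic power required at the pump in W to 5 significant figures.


Approach: apply continuity + Darcy-Weisbach + hydraulic power, Q = A*v; hf = f*(L/D)*(v^2/(2g)); H = static + hf; P = rho*g*Q*H.
Step 1 — flow rate (continuity, Q = A*v):
  A = pi*(0.37944/2)^2 = 0.1130775 m^2
  Q = 0.1130775 * 2.3398 = 0.2645787 m^3/s
Step 2 — friction head loss (Darcy-Weisbach):
  hf = 0.0242 * (135/0.37944) * (2.3398^2 / (2*9.81))
  hf = 2.402506 m
Step 3 — total head: H = 19 + 2.402506 = 21.40251 m
Step 4 — hydraulic power (P = rho*g*Q*H):
  P = 1000 * 9.81 * 0.2645787 * 21.40251 = 55551 W
Therefore the hydraulic power required at the pump = 55551 W.


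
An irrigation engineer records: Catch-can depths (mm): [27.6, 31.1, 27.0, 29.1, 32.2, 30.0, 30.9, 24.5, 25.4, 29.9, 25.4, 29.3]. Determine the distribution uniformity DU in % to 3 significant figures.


Approach: apply the low-quarter distribution uniformity, DU = (mean of lowest quarter of readings / overall mean)*100.
sorted lowest 3 of 12: [24.5, 25.4, 25.4] -> mean = 25.100 mm
overall mean = 28.533 mm
DU = (25.100/28.533)*100 = 88.0 %
Therefore the distribution uniformity DU = 88.0 %.


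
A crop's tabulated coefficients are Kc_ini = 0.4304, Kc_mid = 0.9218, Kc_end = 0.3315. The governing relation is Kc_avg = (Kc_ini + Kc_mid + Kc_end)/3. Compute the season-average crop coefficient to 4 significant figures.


Kc_avg = (0.4304 + 0.9218 + 0.3315)/3 = 0.5612
Therefore the season-average crop coefficient = 0.5612.


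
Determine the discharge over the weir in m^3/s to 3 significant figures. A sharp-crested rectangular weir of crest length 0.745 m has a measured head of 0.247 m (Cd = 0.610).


Approach: apply the rectangular weir equation, Q = (2/3)*Cd*L*sqrt(2g)*H^1.5.
Q = (2/3)*0.610*0.745*sqrt(2*9.81)*0.247^1.5 = 0.165 m^3/s
Therefore the discharge over the weir = 0.165 m^3/s.


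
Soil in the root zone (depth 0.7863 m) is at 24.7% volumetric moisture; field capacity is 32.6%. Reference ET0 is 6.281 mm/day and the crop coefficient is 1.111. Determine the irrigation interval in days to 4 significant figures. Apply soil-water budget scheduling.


Approach: apply soil-water budget scheduling, SMD = (FC-theta)/100*depth*1000; ETc = ET0*Kc; interval = SMD/ETc.
Step 1 — soil moisture deficit:
  SMD = (32.6 - 24.7)/100 * 0.7863 * 1000 = 62.1177 mm
Step 2 — daily crop ET (ETc = ET0*Kc):
  ETc = 6.281 * 1.111 = 6.97819 mm/day
Step 3 — irrigation interval (SMD/ETc):
  interval = 62.1177 / 6.97819 = 8.902 days
Therefore the irrigation interval = 8.902 days.


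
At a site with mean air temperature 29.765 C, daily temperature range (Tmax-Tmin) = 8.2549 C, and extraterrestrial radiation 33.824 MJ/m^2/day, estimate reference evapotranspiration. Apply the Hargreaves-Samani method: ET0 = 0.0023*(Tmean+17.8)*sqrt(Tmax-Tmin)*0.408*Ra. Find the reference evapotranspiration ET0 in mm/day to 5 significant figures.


ET0 = 0.0023*(29.765+17.8)*sqrt(8.2549)*0.408*33.824 = 4.3377 mm/day
Therefore the reference evapotranspiration ET0 = 4.3377 mm/day.


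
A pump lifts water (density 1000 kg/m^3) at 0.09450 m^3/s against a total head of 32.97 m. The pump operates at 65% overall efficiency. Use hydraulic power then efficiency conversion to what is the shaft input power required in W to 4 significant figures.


Approach: apply hydraulic power then efficiency conversion, P = rho*g*Q*H; P_in = P/eta.
Step 1 — hydraulic power (P = rho*g*Q*H):
  P = 1000 * 9.81 * 0.09450 * 32.97 = 30564.7 W
Step 2 — input power: P_in = P/eta = 30564.7 / 0.65 = 47020 W
Therefore the shaft input power required = 47020 W.


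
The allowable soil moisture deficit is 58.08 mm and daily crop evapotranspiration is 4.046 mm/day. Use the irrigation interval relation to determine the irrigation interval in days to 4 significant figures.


Approach: apply the irrigation interval relation, interval = SMD / ETc.
interval = 58.08 / 4.046 = 14.35 days
Therefore the irrigation interval = 14.35 days.


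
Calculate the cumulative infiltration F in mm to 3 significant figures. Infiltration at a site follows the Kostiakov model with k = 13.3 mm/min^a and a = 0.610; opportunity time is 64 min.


Approach: apply the Kostiakov infiltration equation, F = k*t^a.
F = 13.3 * 64^0.610 = 168 mm
Therefore the cumulative infiltration F = 168 mm.


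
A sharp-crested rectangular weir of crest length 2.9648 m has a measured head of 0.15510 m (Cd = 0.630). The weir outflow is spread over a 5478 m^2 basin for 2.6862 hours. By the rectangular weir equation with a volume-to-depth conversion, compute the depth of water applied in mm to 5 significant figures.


Approach: apply the rectangular weir equation with a volume-to-depth conversion, Q = (2/3)*Cd*L*sqrt(2g)*H^1.5; d = Q*t/A * 1000.
Step 1 — weir discharge:
  Q = (2/3)*0.630*2.9648*sqrt(2*9.81)*0.15510^1.5 = 0.3369084 m^3/s
Step 2 — volume: V = 0.3369084 * 2.6862*3600 = 3258.012 m^3
Step 3 — depth: d = V/A * 1000 = 3258.012/5478 * 1000 = 594.74 mm
Therefore the depth of water applied = 594.74 mm.


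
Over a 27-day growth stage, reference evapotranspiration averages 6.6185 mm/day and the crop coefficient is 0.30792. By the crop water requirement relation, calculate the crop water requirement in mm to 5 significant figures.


Approach: apply the crop water requirement relation, CWR = ET0 * Kc * days.
CWR = 6.6185 * 0.30792 * 27 = 55.025 mm
Therefore the crop water requirement = 55.025 mm.


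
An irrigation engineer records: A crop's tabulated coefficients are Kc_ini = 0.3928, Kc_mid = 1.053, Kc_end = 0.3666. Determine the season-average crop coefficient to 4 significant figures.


Approach: apply a simple seasonal average, Kc_avg = (Kc_ini + Kc_mid + Kc_end)/3.
Kc_avg = (0.3928 + 1.053 + 0.3666)/3 = 0.6041
Therefore the season-average crop coefficient = 0.6041.


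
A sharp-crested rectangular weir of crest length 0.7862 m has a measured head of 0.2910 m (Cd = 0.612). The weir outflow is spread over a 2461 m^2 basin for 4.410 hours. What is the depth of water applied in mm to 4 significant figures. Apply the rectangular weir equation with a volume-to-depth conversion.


Approach: apply the rectangular weir equation with a volume-to-depth conversion, Q = (2/3)*Cd*L*sqrt(2g)*H^1.5; d = Q*t/A * 1000.
Step 1 — weir discharge:
  Q = (2/3)*0.612*0.7862*sqrt(2*9.81)*0.2910^1.5 = 0.223040 m^3/s
Step 2 — volume: V = 0.223040 * 4.410*3600 = 3540.98 m^3
Step 3 — depth: d = V/A * 1000 = 3540.98/2461 * 1000 = 1439 mm
Therefore the depth of water applied = 1439 mm.


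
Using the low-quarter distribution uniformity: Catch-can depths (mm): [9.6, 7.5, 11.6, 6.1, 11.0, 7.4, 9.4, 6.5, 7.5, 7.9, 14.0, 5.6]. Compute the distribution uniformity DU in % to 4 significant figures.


Approach: apply the low-quarter distribution uniformity, DU = (mean of lowest quarter of readings / overall mean)*100.
sorted lowest 3 of 12: [5.6, 6.1, 6.5] -> mean = 6.06667 mm
overall mean = 8.67500 mm
DU = (6.06667/8.67500)*100 = 69.93 %
Therefore the distribution uniformity DU = 69.93 %.


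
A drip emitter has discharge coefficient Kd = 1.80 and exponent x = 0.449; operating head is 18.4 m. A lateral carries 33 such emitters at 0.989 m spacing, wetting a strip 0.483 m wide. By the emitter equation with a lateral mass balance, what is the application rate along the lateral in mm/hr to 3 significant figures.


Approach: apply the emitter equation with a lateral mass balance, q = Kd*h^x; Q = n*q; rate = Q/(n*spacing*width).
Step 1 — single emitter flow (q = Kd*h^x):
  q = 1.80 * 18.4^0.449 = 6.6554 L/hr
Step 2 — total lateral flow: Q = 33 * 6.6554 = 219.63 L/hr
Step 3 — wetted area: A = 33 * 0.989 * 0.483 = 15.764 m^2
Step 4 — application rate: Q/A = 219.63/15.764 = 13.9 mm/hr
Therefore the application rate along the lateral = 13.9 mm/hr.


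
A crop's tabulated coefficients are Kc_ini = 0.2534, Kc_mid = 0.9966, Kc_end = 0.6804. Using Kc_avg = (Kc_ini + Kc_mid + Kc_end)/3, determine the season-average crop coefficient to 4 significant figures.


Kc_avg = (0.2534 + 0.9966 + 0.6804)/3 = 0.6435
Therefore the season-average crop coefficient = 0.6435.


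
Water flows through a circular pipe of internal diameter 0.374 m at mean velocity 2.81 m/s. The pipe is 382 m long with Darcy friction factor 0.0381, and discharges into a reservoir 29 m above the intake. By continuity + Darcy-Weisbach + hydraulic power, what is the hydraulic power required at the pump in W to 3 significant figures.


Approach: apply continuity + Darcy-Weisbach + hydraulic power, Q = A*v; hf = f*(L/D)*(v^2/(2g)); H = static + hf; P = rho*g*Q*H.
Step 1 — flow rate (continuity, Q = A*v):
  A = pi*(0.374/2)^2 = 0.10986 m^2
  Q = 0.10986 * 2.81 = 0.30870 m^3/s
Step 2 — friction head loss (Darcy-Weisbach):
  hf = 0.0381 * (382/0.374) * (2.81^2 / (2*9.81))
  hf = 15.661 m
Step 3 — total head: H = 29 + 15.661 = 44.661 m
Step 4 — hydraulic power (P = rho*g*Q*H):
  P = 1000 * 9.81 * 0.30870 * 44.661 = 135000 W
Therefore the hydraulic power required at the pump = 135000 W.


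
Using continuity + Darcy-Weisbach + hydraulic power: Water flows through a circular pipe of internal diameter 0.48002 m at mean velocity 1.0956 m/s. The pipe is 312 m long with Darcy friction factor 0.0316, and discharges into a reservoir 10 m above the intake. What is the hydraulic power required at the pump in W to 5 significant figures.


Approach: apply continuity + Darcy-Weisbach + hydraulic power, Q = A*v; hf = f*(L/D)*(v^2/(2g)); H = static + hf; P = rho*g*Q*H.
Step 1 — flow rate (continuity, Q = A*v):
  A = pi*(0.48002/2)^2 = 0.1809708 m^2
  Q = 0.1809708 * 1.0956 = 0.1982716 m^3/s
Step 2 — friction head loss (Darcy-Weisbach):
  hf = 0.0316 * (312/0.48002) * (1.0956^2 / (2*9.81))
  hf = 1.256572 m
Step 3 — total head: H = 10 + 1.256572 = 11.25657 m
Step 4 — hydraulic power (P = rho*g*Q*H):
  P = 1000 * 9.81 * 0.1982716 * 11.25657 = 21895 W
Therefore the hydraulic power required at the pump = 21895 W.


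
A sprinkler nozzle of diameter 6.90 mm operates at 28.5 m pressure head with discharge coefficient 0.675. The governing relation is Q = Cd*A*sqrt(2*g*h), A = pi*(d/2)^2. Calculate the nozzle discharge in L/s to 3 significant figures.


A = pi*(6.90e-3/2)^2 = 3.7393e-05 m^2
Q = 0.675 * 3.7393e-05 * sqrt(2*9.81*28.5) * 1000 = 0.597 L/s
Therefore the nozzle discharge = 0.597 L/s.


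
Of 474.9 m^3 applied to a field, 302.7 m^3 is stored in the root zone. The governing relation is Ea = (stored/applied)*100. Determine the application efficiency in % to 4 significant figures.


Ea = (302.7/474.9)*100 = 63.74 %
Therefore the application efficiency = 63.74 %.


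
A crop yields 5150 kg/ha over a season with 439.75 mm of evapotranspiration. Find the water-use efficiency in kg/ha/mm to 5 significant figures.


Approach: apply the water-use efficiency ratio, WUE = yield/ET.
WUE = 5150 / 439.75 = 11.711 kg/ha/mm
Therefore the water-use efficiency = 11.711 kg/ha/mm.


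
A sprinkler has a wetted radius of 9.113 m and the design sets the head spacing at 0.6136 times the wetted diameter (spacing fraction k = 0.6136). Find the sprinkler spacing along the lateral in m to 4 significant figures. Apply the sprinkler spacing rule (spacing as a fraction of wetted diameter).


Approach: apply the sprinkler spacing rule (spacing as a fraction of wetted diameter), S = k*(2*R).
S = 0.6136 * (2 * 9.113) = 11.18 m
Therefore the sprinkler spacing along the lateral = 11.18 m.


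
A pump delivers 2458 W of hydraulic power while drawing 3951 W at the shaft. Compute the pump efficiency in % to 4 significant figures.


Approach: apply the efficiency ratio, eta = (P_out/P_in)*100.
eta = (2458 / 3951) * 100 = 62.21 %
Therefore the pump efficiency = 62.21 %.


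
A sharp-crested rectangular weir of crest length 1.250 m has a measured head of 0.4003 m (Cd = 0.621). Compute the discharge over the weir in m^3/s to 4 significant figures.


Approach: apply the rectangular weir equation, Q = (2/3)*Cd*L*sqrt(2g)*H^1.5.
Q = (2/3)*0.621*1.250*sqrt(2*9.81)*0.4003^1.5 = 0.5805 m^3/s
Therefore the discharge over the weir = 0.5805 m^3/s.


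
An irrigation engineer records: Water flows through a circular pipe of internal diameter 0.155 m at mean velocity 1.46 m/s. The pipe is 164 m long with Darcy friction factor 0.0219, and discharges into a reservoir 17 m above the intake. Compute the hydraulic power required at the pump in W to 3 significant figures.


Approach: apply continuity + Darcy-Weisbach + hydraulic power, Q = A*v; hf = f*(L/D)*(v^2/(2g)); H = static + hf; P = rho*g*Q*H.
Step 1 — flow rate (continuity, Q = A*v):
  A = pi*(0.155/2)^2 = 0.018869 m^2
  Q = 0.018869 * 1.46 = 0.027549 m^3/s
Step 2 — friction head loss (Darcy-Weisbach):
  hf = 0.0219 * (164/0.155) * (1.46^2 / (2*9.81))
  hf = 2.5175 m
Step 3 — total head: H = 17 + 2.5175 = 19.517 m
Step 4 — hydraulic power (P = rho*g*Q*H):
  P = 1000 * 9.81 * 0.027549 * 19.517 = 5270 W
Therefore the hydraulic power required at the pump = 5270 W.
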